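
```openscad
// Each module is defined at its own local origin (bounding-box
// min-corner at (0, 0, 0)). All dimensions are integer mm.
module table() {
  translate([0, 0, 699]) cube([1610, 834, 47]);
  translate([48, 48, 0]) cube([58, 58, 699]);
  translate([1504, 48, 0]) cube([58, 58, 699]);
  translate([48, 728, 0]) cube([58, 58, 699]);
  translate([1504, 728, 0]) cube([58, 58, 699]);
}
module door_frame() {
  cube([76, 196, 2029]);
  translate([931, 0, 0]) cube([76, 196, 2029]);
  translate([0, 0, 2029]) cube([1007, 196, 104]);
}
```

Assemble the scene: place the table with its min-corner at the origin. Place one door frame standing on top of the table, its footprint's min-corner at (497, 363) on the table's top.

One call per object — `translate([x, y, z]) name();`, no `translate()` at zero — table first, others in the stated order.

table();
translate([497, 363, 746]) door_frame();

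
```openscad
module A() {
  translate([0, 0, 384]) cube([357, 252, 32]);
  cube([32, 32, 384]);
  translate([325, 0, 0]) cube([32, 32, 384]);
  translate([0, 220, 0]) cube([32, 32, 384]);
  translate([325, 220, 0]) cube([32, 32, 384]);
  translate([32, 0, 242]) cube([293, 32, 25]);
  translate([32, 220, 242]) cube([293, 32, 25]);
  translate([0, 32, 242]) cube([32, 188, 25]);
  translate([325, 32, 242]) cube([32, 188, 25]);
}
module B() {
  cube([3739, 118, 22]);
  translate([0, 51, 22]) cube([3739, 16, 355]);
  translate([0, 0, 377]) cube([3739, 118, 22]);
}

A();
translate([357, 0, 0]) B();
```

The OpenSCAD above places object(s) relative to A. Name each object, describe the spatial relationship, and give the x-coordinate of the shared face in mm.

A is a stool. B is an I-beam. The I-beam is against the stool's +x side, with their −y faces flush. The x-coordinate of the shared face is 357 mm.

The stool's +x face and the I-beam's −x face are both at x = 357 mm.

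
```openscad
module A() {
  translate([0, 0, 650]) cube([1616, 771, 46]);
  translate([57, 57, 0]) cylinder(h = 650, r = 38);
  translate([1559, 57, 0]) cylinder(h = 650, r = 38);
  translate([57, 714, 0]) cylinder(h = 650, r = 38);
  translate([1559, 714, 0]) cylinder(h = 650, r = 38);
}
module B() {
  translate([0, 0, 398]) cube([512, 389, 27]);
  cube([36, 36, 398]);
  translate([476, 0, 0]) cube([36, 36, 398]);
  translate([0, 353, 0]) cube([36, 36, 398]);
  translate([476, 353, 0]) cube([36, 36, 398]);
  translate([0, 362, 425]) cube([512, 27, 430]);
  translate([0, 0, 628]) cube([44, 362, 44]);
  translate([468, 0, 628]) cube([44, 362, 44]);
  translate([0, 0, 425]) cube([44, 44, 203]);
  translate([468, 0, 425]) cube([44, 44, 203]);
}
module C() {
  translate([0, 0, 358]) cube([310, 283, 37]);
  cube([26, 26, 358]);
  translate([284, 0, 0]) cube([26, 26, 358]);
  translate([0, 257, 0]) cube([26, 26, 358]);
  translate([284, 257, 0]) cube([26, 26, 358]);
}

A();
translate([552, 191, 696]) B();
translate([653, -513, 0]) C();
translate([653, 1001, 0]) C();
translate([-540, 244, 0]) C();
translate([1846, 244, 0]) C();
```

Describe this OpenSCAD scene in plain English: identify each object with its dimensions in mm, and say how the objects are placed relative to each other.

A is a rectangular dining table. The top is 1616×771×46 mm with its upper surface at z = 696 mm. It stands on four round legs of 76 mm diameter, each leg's bounding box inset 19 mm from the nearest pair of top edges, running from the floor to the underside of the top.

B is a chair: 512×389 mm seat, 27 mm thick, top at z = 425 mm, on four 36 mm square corner legs flush with the seat edges. A 27 mm thick backrest slab spans the full seat width, extending 430 mm above the seat top, its back face flush with the seat's +y edge. Two armrests of 44×44 mm section run along each side from the seat's front edge to the front of the backrest, top faces 247 mm above the seat top and outer faces flush with the seat's x-edges; a 44×44 mm post under the front of each armrest stands on the seat at the front corner.

C is a four-legged stool. The seat is a 310×283×37 mm slab whose top surface is at z = 395 mm; four square legs, each 26×26 mm in cross-section, run from the floor (z = 0) to the underside of the seat, each flush with a corner of the seat.

The chair is on top of the table, centred. Four stools sit around the table at the −y, +y, −x, +x sides.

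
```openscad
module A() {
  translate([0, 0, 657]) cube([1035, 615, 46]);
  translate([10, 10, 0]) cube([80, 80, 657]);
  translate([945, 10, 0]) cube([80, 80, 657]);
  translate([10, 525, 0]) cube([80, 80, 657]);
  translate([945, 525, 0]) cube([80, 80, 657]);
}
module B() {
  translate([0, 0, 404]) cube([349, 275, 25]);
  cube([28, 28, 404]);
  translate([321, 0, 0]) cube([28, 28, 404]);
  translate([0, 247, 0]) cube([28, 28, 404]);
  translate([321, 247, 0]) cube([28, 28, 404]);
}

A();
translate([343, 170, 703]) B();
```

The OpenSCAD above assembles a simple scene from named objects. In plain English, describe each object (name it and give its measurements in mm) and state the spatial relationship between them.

A is a rectangular dining table. The top is 1035×615×46 mm with its upper surface at z = 703 mm. It stands on four 80×80 mm square legs, each inset 10 mm from the nearest pair of top edges, running from the floor to the underside of the top.

B is a four-legged stool. The seat is 349×275 mm, 25 mm thick, top at z = 429 mm. It stands on four square legs, each 28×28 mm in cross-section, from z = 0 to the seat underside, each flush with a corner of the seat.

The stool is on top of the table, centred.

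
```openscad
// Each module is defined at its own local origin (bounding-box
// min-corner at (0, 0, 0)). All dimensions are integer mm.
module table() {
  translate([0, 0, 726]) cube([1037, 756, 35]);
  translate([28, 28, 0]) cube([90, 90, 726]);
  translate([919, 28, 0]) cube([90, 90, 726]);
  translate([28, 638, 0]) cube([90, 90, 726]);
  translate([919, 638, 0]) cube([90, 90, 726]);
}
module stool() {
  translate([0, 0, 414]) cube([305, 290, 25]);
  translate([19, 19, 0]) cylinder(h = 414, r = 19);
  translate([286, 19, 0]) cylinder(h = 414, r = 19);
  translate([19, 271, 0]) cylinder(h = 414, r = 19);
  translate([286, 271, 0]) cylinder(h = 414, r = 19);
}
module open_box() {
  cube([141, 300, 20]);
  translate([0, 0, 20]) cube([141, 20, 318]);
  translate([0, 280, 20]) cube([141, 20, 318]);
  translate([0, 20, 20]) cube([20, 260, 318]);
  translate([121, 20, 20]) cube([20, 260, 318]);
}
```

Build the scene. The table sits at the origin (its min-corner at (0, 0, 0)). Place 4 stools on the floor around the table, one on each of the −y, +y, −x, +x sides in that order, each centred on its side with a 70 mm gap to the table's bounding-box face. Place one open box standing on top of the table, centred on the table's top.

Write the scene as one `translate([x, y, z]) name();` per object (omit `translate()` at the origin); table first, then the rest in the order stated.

table();
translate([366, -360, 0]) stool();
translate([366, 826, 0]) stool();
translate([-375, 233, 0]) stool();
translate([1107, 233, 0]) stool();
translate([448, 228, 761]) open_box();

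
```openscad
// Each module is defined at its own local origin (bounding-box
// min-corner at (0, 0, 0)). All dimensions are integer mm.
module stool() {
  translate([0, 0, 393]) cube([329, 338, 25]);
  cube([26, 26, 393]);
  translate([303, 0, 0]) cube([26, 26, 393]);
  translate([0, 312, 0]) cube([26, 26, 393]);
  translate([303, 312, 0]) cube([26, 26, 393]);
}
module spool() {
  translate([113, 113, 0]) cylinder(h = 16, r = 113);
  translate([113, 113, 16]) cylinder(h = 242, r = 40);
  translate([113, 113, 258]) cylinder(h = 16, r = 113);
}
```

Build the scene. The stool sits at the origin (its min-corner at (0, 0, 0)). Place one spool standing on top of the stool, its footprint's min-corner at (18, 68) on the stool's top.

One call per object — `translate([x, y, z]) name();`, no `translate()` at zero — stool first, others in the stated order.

stool();
translate([18, 68, 418]) spool();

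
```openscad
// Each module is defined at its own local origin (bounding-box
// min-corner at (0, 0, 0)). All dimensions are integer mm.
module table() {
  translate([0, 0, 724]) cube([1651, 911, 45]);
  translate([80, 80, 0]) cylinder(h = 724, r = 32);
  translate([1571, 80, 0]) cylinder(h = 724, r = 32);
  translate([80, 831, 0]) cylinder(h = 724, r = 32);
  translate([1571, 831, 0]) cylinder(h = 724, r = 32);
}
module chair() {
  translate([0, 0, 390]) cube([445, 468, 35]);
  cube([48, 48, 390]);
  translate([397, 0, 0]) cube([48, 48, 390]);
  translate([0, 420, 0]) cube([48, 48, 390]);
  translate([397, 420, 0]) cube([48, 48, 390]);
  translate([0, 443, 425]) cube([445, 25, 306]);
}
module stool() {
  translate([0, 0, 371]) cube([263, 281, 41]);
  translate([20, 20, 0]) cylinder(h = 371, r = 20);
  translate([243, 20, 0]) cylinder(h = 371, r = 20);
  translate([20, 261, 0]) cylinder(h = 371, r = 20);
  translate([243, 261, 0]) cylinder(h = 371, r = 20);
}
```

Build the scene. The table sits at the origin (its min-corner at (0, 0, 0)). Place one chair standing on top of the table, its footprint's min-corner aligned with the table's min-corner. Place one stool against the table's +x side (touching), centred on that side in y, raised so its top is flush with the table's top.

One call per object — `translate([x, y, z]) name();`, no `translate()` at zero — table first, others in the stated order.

table();
translate([0, 0, 769]) chair();
translate([1651, 315, 357]) stool();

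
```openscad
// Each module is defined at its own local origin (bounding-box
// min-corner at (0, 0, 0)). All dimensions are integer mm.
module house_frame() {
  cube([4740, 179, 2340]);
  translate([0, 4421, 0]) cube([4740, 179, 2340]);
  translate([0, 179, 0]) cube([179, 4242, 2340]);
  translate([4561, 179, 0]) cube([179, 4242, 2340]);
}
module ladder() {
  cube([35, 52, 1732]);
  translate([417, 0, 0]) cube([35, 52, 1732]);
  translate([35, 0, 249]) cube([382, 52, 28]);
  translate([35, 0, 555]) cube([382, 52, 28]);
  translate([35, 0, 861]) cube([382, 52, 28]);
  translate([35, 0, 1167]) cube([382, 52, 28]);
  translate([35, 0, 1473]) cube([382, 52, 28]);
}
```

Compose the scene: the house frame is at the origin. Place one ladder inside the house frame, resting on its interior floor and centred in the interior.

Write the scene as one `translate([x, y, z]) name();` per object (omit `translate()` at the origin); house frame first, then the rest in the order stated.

house_frame();
translate([2144, 2274, 0]) ladder();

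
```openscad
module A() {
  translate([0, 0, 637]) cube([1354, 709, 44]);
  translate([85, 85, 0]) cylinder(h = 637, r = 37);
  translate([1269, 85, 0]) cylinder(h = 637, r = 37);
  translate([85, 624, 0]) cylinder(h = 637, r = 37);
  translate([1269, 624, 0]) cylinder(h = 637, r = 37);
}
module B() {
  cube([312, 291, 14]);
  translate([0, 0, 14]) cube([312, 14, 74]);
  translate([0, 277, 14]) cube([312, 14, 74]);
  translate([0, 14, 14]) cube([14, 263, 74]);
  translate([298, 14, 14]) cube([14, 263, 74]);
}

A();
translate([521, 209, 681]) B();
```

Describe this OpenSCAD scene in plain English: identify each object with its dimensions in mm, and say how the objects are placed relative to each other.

A is a table: top 1354 mm (x) × 709 mm (y), 44 mm thick, upper face at z = 681 mm, on four round legs of 74 mm diameter, each leg's bounding box inset 48 mm from the nearest pair of top edges, running from z = 0 to the bottom of the top.

B is an open-topped rectangular box: outside dimensions 312×291×88 mm, with a uniform wall and base thickness of 14 mm. The base is a full 312×291 slab on the floor; four walls sit on top of the base. The front and back walls (the −y and +y sides) span the full width; the two side walls fit between them.

The open box is on top of the table, centred.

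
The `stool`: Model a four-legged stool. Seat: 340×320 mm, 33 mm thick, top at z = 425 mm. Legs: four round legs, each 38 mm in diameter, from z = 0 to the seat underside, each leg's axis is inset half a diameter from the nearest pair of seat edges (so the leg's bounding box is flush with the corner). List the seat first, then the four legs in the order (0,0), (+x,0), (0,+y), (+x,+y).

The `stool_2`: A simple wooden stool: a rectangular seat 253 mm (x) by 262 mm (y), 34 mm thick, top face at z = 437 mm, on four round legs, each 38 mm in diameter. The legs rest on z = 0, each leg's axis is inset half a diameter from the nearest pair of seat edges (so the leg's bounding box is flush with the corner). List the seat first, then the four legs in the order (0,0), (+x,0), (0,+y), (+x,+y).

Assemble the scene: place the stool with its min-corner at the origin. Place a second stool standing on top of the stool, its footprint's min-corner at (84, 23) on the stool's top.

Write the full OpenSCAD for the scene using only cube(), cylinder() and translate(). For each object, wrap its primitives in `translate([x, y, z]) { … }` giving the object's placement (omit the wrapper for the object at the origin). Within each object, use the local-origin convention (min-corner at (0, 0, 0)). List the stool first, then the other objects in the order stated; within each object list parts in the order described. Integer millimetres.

translate([0, 0, 392]) cube([340, 320, 33]);
translate([19, 19, 0]) cylinder(h = 392, r = 19);
translate([321, 19, 0]) cylinder(h = 392, r = 19);
translate([19, 301, 0]) cylinder(h = 392, r = 19);
translate([321, 301, 0]) cylinder(h = 392, r = 19);
translate([84, 23, 425]) {
  translate([0, 0, 403]) cube([253, 262, 34]);
  translate([19, 19, 0]) cylinder(h = 403, r = 19);
  translate([234, 19, 0]) cylinder(h = 403, r = 19);
  translate([19, 243, 0]) cylinder(h = 403, r = 19);
  translate([234, 243, 0]) cylinder(h = 403, r = 19);
}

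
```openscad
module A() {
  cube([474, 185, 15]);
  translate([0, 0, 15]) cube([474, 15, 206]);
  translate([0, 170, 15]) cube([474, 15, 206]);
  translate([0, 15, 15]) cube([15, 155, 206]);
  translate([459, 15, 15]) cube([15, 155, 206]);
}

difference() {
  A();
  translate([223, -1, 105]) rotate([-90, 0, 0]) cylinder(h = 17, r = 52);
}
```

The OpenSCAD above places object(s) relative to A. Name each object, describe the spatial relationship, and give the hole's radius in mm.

The subtracted cylinder has r = 52 mm.

A is an open box. The open box has a circular hole through its front wall. The hole's radius is 52 mm.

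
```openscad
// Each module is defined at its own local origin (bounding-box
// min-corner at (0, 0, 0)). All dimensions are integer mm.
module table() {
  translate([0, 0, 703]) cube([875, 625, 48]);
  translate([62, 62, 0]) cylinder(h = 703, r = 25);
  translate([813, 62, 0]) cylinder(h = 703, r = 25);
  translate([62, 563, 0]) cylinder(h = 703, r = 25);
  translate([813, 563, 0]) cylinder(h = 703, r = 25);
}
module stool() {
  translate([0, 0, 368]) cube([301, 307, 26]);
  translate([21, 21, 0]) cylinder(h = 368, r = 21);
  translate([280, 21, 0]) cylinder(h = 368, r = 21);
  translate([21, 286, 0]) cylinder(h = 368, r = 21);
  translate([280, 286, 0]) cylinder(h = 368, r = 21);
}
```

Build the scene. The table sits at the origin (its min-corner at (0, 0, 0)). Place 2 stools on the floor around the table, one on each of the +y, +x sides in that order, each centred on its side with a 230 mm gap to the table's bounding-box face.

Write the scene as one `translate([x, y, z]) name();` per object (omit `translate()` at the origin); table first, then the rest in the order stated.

table();
translate([287, 855, 0]) stool();
translate([1105, 159, 0]) stool();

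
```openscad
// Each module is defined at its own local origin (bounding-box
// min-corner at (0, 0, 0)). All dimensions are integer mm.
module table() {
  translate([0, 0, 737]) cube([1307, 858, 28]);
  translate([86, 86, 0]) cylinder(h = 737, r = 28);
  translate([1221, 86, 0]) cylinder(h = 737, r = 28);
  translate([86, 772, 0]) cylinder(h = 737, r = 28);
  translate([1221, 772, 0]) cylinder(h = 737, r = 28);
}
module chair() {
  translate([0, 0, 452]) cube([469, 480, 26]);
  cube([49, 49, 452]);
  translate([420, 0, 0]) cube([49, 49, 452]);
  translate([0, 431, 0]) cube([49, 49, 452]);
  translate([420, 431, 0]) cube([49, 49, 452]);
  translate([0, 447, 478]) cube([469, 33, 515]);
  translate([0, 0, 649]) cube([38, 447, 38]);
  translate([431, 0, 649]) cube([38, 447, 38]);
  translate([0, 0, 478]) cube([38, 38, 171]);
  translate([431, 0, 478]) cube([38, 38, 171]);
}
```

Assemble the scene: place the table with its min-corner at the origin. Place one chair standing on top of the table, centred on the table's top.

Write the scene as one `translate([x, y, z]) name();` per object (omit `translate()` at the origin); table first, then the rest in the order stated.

table();
translate([419, 189, 765]) chair();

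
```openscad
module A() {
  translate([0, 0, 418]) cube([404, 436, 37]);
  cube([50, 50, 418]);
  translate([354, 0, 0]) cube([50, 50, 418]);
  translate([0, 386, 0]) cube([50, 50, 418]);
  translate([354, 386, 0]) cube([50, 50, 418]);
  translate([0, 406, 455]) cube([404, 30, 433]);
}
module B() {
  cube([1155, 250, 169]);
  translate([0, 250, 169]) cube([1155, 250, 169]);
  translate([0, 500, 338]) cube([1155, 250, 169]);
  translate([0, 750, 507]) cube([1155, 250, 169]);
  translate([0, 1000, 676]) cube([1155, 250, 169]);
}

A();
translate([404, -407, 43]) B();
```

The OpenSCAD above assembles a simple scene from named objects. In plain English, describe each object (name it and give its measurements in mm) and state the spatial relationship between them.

A is a chair. The seat is a 404×436×37 mm slab with its top at z = 455 mm, on four 50×50 mm corner legs (flush with the seat edges, standing on z = 0). A flat backrest 30 mm thick, 433 mm tall, spans the full seat width and rises from the seat top along its +y edge, rear face flush with the rear of the seat.

B is a run of 5 identical solid stair steps. Each tread is 1155×250 mm and each step block is 169 mm high. Step 1 rests on the floor; step k is offset from step 1 by (k−1)×250 mm in y and (k−1)×169 mm in z.

The staircase is beside the chair with their tops flush at z = 888.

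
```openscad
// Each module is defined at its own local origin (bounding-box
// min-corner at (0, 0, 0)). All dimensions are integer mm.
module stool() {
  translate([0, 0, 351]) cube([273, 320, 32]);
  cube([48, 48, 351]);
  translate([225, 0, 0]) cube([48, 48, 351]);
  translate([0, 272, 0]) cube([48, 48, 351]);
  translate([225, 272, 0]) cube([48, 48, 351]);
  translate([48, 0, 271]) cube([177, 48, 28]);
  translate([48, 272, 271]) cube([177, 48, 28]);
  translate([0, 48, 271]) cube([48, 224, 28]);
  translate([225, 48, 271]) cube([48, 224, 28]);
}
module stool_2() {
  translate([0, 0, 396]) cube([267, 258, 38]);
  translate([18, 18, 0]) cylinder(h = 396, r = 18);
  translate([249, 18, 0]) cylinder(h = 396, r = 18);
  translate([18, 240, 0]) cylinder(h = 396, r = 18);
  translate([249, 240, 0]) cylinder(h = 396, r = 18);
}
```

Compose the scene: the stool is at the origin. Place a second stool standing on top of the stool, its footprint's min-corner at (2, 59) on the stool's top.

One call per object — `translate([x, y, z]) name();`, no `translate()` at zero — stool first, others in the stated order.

stool();
translate([2, 59, 383]) stool_2();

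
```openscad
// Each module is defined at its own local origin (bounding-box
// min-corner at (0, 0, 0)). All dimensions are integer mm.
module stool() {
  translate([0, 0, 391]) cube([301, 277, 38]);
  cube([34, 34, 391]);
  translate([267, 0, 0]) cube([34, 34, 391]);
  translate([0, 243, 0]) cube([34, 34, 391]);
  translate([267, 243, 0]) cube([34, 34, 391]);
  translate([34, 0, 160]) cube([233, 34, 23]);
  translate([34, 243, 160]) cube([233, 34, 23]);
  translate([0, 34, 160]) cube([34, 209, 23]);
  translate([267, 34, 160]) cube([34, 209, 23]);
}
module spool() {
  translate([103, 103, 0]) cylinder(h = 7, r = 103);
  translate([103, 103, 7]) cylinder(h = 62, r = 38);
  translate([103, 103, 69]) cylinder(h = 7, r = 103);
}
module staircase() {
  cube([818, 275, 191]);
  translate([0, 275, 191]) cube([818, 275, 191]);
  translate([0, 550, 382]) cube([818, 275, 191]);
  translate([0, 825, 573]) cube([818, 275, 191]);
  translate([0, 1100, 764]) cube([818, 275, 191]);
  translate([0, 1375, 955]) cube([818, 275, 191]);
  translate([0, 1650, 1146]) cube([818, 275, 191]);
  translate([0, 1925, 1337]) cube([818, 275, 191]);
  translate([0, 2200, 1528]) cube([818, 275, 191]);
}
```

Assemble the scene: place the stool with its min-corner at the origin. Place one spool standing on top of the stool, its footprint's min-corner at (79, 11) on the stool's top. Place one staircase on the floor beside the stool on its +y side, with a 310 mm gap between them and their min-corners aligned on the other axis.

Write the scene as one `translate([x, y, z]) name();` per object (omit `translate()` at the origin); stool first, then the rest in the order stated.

stool();
translate([79, 11, 429]) spool();
translate([0, 587, 0]) staircase();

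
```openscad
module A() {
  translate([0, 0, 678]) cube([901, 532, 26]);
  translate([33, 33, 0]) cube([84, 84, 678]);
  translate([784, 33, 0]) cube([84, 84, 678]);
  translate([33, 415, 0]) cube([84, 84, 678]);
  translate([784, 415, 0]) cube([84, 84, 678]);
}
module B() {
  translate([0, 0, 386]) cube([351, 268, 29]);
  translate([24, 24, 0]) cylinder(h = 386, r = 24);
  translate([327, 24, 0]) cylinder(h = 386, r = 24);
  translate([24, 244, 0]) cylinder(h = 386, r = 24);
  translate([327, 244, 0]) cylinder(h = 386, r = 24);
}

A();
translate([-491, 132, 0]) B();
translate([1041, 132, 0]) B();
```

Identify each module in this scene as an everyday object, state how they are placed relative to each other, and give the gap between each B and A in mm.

Each stool's nearest face is 140 mm from the table's bounding box.

A is a table. B is a stool. Two stools sit around the table at the −x, +x sides. The gap between each stool and the table is 140 mm.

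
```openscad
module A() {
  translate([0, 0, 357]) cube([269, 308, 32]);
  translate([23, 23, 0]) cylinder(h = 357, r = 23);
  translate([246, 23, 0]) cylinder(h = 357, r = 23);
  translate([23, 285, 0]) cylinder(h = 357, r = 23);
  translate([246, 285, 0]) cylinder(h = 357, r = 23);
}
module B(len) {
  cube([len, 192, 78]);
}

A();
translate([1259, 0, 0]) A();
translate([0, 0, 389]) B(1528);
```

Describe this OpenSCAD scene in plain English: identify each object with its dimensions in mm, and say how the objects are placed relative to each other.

A is a four-legged stool. The seat is a 269×308×32 mm slab whose top surface is at z = 389 mm; four round legs, each 46 mm in diameter, run from the floor (z = 0) to the underside of the seat, each leg's axis is inset half a diameter from the nearest pair of seat edges (so the leg's bounding box is flush with the corner).

B is a rectangular beam 1528 mm long (x), 192 mm deep (y), 78 mm thick (z).

The beam spans the tops of two stools placed 990 mm apart, resting at z = 389 mm.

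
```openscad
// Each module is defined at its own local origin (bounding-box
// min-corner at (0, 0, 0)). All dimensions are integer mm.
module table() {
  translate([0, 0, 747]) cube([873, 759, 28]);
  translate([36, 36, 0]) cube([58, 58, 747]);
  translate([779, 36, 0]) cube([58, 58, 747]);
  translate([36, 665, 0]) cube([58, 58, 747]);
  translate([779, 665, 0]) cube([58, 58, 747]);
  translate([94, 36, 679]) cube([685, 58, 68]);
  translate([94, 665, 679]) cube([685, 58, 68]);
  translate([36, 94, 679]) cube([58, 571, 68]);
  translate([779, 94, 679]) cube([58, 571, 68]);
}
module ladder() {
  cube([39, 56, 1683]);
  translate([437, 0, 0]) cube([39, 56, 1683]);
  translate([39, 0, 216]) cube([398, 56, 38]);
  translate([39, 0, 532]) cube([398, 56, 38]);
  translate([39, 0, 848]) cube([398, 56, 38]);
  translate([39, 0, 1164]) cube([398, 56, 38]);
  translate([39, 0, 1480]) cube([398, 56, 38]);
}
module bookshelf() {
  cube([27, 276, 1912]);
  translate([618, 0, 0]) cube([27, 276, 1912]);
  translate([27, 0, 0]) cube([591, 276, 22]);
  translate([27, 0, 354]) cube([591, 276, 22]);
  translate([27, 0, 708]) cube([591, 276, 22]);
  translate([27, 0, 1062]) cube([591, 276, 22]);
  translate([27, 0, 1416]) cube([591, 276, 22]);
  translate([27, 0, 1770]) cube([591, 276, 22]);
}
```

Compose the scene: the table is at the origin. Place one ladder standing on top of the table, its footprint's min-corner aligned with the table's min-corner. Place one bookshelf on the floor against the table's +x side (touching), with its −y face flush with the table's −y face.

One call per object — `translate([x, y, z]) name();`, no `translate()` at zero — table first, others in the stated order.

table();
translate([0, 0, 775]) ladder();
translate([873, 0, 0]) bookshelf();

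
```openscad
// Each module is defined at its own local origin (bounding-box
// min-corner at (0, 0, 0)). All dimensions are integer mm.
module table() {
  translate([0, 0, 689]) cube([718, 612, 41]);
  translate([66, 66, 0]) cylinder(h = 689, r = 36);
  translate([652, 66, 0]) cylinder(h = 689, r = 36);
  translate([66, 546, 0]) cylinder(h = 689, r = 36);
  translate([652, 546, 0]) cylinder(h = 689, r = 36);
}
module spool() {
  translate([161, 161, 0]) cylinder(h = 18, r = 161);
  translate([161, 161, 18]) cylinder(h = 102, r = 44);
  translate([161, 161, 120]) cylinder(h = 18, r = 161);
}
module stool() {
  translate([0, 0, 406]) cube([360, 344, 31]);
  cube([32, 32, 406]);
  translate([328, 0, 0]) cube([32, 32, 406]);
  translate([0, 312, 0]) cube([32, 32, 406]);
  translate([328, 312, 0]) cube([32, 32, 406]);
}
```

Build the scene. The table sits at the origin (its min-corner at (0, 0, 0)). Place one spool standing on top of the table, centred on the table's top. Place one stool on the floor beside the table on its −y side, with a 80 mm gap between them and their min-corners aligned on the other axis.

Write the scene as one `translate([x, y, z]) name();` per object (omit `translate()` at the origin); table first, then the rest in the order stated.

table();
translate([198, 145, 730]) spool();
translate([0, -424, 0]) stool();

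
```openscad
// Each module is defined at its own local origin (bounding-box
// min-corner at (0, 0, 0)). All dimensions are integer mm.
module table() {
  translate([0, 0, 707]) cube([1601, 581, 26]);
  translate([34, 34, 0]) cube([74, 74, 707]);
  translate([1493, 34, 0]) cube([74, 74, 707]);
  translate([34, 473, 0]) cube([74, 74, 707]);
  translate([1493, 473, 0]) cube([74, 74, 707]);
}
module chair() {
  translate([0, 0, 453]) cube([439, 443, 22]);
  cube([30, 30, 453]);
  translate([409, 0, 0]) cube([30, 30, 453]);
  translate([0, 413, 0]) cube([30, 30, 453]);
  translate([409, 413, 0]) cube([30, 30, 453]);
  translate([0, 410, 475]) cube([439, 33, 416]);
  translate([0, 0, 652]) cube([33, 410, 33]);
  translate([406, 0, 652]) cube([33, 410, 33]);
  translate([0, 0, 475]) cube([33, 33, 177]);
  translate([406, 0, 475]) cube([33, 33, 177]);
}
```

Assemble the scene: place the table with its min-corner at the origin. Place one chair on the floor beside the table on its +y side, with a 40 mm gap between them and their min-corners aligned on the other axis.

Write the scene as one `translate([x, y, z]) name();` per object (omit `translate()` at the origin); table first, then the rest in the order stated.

table();
translate([0, 621, 0]) chair();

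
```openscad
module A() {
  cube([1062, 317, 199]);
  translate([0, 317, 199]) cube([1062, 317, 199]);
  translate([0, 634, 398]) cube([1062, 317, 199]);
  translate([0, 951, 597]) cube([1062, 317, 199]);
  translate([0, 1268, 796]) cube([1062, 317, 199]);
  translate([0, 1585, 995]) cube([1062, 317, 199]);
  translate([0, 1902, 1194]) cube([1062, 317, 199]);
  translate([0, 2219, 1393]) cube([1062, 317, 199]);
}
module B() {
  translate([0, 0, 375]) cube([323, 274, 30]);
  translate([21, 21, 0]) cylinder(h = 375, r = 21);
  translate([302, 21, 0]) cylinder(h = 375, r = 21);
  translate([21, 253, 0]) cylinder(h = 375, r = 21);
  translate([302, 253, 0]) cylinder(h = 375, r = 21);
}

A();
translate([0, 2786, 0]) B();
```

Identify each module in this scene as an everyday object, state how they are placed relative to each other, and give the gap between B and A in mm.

The stool's nearest face is 250 mm from the staircase's +y face.

A is a staircase. B is a stool. The stool is on the floor beside the staircase on its +y side. The gap between the stool and the staircase is 250 mm.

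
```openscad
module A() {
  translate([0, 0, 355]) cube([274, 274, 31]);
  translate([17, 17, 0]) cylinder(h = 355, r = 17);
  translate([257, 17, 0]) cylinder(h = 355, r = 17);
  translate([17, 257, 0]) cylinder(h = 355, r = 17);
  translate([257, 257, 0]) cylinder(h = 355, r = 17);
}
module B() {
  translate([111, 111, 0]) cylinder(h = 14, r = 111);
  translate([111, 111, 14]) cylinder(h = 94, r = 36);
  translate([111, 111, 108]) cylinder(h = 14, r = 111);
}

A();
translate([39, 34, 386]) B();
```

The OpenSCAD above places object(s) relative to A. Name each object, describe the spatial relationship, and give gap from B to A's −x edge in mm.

The spool's min-x is at 39; the stool's min-x is 0; gap = 39 mm.

A is a stool. B is a spool. The spool is on top of the stool. The gap from the spool to the stool's −x edge is 39 mm.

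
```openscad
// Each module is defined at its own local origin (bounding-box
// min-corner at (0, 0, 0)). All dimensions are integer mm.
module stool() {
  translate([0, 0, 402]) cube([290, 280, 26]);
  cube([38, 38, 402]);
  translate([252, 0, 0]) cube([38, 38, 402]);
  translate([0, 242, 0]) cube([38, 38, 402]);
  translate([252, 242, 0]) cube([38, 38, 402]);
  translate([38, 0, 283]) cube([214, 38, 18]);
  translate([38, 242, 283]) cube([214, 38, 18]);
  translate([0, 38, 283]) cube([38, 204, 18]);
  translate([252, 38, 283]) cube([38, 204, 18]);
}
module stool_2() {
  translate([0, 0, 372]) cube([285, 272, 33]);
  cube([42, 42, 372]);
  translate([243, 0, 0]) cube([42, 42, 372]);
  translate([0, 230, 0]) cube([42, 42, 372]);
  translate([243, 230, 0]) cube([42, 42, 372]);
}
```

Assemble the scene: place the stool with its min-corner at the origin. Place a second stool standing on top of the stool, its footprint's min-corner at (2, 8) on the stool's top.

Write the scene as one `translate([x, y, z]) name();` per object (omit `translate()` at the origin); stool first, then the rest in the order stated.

stool();
translate([2, 8, 428]) stool_2();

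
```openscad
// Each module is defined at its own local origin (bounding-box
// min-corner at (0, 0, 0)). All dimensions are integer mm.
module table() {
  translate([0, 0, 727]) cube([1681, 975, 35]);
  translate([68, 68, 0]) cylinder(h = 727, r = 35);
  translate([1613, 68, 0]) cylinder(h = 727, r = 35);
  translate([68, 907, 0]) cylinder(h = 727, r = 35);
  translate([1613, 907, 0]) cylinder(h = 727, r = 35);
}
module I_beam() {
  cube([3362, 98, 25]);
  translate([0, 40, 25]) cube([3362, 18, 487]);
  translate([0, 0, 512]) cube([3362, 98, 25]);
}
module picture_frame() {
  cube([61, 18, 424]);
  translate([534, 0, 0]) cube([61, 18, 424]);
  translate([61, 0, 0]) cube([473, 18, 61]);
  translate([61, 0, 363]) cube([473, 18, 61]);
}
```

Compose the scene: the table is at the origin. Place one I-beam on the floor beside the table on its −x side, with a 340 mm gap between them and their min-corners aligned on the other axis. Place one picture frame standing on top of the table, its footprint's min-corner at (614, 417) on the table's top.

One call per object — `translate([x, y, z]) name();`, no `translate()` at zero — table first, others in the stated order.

table();
translate([-3702, 0, 0]) I_beam();
translate([614, 417, 762]) picture_frame();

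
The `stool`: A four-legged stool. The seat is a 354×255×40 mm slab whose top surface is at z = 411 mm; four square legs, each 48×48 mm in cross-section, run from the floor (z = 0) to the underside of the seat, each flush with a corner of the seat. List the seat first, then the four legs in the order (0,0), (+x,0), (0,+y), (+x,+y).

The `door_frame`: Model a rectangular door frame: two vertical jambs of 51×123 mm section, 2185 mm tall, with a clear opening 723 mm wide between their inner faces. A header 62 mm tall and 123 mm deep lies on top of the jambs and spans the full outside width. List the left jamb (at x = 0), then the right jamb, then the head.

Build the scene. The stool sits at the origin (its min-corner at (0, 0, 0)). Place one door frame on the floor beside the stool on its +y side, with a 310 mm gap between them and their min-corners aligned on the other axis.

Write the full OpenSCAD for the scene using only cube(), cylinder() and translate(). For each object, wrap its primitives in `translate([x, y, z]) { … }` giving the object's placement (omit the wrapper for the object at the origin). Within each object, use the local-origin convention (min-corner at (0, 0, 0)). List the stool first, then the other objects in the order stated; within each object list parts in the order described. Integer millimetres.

translate([0, 0, 371]) cube([354, 255, 40]);
cube([48, 48, 371]);
translate([306, 0, 0]) cube([48, 48, 371]);
translate([0, 207, 0]) cube([48, 48, 371]);
translate([306, 207, 0]) cube([48, 48, 371]);
translate([0, 565, 0]) {
  cube([51, 123, 2185]);
  translate([774, 0, 0]) cube([51, 123, 2185]);
  translate([0, 0, 2185]) cube([825, 123, 62]);
}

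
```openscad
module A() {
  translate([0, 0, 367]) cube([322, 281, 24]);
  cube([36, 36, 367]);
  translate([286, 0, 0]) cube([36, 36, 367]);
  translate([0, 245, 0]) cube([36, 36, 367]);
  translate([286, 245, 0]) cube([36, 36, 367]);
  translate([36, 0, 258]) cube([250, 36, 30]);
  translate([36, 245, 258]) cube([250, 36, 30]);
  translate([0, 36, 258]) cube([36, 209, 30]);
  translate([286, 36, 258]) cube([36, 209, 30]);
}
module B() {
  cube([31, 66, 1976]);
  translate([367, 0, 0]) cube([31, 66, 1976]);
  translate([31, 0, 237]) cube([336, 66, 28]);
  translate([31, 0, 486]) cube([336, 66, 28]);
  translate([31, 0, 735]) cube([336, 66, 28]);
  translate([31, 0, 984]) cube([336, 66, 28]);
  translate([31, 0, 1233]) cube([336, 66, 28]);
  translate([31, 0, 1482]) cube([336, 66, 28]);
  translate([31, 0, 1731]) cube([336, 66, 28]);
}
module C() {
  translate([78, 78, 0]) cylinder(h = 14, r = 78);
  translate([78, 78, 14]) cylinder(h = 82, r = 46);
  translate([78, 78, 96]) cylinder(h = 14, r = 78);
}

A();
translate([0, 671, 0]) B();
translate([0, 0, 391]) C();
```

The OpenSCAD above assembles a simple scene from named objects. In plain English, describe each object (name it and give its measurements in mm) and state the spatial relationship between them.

A is a simple wooden stool: a rectangular seat 322 mm (x) by 281 mm (y), 24 mm thick, top face at z = 391 mm, on four square legs, each 36×36 mm in cross-section. The legs rest on z = 0, each flush with a corner of the seat. Four stretchers, 36 mm wide and 30 mm tall, connect adjacent legs with their undersides at z = 258 mm, each running between the inner faces of the legs it joins and aligned with the legs' outer faces on the other axis.

B is a wooden ladder with two side rails of 31×66 mm section and 1976 mm height, set 398 mm apart overall. Between them run 7 rectangular rungs (66 mm deep, 28 mm thick), front faces flush with the rails' −y face. The bottom of the first rung is 237 mm above the floor and each subsequent rung is 249 mm higher than the one below.

C is a spool: two coaxial disc flanges of radius 78 mm and thickness 14 mm, joined by a core cylinder of radius 46 mm and height 82 mm. The lower flange rests on z = 0 and the three cylinders share a vertical axis.

The ladder is on the floor beside the stool on its +y side. The spool is on top of the stool.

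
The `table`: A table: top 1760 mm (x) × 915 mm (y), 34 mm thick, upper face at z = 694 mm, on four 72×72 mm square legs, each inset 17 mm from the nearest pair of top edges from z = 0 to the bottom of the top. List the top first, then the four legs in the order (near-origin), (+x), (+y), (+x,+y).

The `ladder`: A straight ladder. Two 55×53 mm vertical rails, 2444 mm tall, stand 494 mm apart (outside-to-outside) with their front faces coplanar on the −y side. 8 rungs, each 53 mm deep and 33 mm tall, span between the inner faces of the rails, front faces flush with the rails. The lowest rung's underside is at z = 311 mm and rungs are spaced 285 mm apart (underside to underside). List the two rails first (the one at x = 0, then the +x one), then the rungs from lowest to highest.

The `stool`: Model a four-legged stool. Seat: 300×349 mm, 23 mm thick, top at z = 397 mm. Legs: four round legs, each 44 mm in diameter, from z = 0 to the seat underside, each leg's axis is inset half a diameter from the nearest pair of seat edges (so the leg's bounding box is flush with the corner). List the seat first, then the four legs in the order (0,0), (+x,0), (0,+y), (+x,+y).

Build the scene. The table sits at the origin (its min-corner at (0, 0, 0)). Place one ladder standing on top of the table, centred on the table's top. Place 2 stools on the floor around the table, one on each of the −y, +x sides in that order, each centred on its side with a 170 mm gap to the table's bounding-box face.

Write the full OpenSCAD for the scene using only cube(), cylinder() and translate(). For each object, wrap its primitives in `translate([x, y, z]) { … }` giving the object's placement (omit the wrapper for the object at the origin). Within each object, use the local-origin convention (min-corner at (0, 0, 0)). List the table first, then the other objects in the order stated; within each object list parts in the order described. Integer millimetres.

translate([0, 0, 660]) cube([1760, 915, 34]);
translate([17, 17, 0]) cube([72, 72, 660]);
translate([1671, 17, 0]) cube([72, 72, 660]);
translate([17, 826, 0]) cube([72, 72, 660]);
translate([1671, 826, 0]) cube([72, 72, 660]);
translate([633, 431, 694]) {
  cube([55, 53, 2444]);
  translate([439, 0, 0]) cube([55, 53, 2444]);
  translate([55, 0, 311]) cube([384, 53, 33]);
  translate([55, 0, 596]) cube([384, 53, 33]);
  translate([55, 0, 881]) cube([384, 53, 33]);
  translate([55, 0, 1166]) cube([384, 53, 33]);
  translate([55, 0, 1451]) cube([384, 53, 33]);
  translate([55, 0, 1736]) cube([384, 53, 33]);
  translate([55, 0, 2021]) cube([384, 53, 33]);
  translate([55, 0, 2306]) cube([384, 53, 33]);
}
translate([730, -519, 0]) {
  translate([0, 0, 374]) cube([300, 349, 23]);
  translate([22, 22, 0]) cylinder(h = 374, r = 22);
  translate([278, 22, 0]) cylinder(h = 374, r = 22);
  translate([22, 327, 0]) cylinder(h = 374, r = 22);
  translate([278, 327, 0]) cylinder(h = 374, r = 22);
}
translate([1930, 283, 0]) {
  translate([0, 0, 374]) cube([300, 349, 23]);
  translate([22, 22, 0]) cylinder(h = 374, r = 22);
  translate([278, 22, 0]) cylinder(h = 374, r = 22);
  translate([22, 327, 0]) cylinder(h = 374, r = 22);
  translate([278, 327, 0]) cylinder(h = 374, r = 22);
}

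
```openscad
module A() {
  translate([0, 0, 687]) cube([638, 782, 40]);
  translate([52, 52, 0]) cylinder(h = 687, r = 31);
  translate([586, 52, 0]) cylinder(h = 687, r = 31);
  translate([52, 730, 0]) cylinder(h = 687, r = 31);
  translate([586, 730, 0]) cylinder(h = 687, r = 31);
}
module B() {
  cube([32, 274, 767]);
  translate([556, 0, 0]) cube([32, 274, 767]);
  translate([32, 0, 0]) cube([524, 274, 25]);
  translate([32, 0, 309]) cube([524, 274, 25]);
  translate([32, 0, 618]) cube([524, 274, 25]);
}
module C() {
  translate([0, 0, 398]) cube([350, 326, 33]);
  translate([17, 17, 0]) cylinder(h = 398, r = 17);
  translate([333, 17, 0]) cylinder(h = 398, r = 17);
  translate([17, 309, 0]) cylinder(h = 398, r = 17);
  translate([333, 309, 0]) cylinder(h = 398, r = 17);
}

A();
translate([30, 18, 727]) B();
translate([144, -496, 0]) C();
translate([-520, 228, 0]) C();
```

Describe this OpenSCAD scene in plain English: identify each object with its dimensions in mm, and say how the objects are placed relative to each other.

A is a table with a 638×782 mm rectangular top, 40 mm thick, top surface at z = 727 mm, supported by four round legs of 62 mm diameter, each leg's bounding box inset 21 mm from the nearest pair of top edges, running from the floor.

B is an open bookshelf. Two side panels, each 32 mm thick, 274 mm deep and 767 mm tall, stand 588 mm apart (outside-to-outside). Between them sit 3 shelves, each 25 mm thick and 274 mm deep, spanning the full gap between the sides. The bottom shelf rests on the floor (its underside at z = 0) and the clear gap between one shelf's top and the next shelf's underside is 284 mm.

C is a four-legged stool. The seat is 350×326 mm, 33 mm thick, top at z = 431 mm. It stands on four round legs, each 34 mm in diameter, from z = 0 to the seat underside, each leg's axis is inset half a diameter from the nearest pair of seat edges (so the leg's bounding box is flush with the corner).

The bookshelf is on top of the table. Two stools sit around the table at the −y, −x sides.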